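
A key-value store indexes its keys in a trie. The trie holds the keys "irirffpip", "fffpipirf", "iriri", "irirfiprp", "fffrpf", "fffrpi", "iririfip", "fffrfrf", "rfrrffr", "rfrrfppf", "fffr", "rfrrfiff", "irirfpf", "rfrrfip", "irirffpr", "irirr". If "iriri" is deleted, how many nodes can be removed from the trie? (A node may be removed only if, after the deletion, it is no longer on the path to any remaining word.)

0

Walk "iriri" from the leaf back toward the root, removing each node that no remaining word uses.
Every node on "iriri" is still needed (e.g. by "iririfip"), so nothing is freed.
Nodes removed: 0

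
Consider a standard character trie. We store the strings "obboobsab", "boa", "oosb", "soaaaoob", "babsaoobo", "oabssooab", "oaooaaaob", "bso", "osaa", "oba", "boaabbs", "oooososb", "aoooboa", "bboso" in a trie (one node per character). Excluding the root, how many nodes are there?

Trace insertions, counting only characters that open a new branch:
  "obboobsab" → 9 new (o, b, b, o, o, b, s, a, b)
  "boa" → 3 new (b, o, a)
  "oosb" → prefix "o" already present; 3 new (o, s, b)
  "soaaaoob" → 8 new (s, o, a, a, a, o, o, b)
  "babsaoobo" → prefix "b" already present; 8 new (a, b, s, a, o, o, b, o)
  "oabssooab" → prefix "o" already present; 8 new (a, b, s, s, o, o, a, b)
  "oaooaaaob" → prefix "oa" already present; 7 new (o, o, a, a, a, o, b)
  "bso" → prefix "b" already present; 2 new (s, o)
  "osaa" → prefix "o" already present; 3 new (s, a, a)
  "oba" → prefix "ob" already present; 1 new (a)
  "boaabbs" → prefix "boa" already present; 4 new (a, b, b, s)
  "oooososb" → prefix "oo" already present; 6 new (o, o, s, o, s, b)
  "aoooboa" → 7 new (a, o, o, o, b, o, a)
  "bboso" → prefix "b" already present; 4 new (b, o, s, o)
Total nodes = 9 + 3 + 3 + 8 + 8 + 8 + 7 + 2 + 3 + 1 + 4 + 6 + 7 + 4 = 73

73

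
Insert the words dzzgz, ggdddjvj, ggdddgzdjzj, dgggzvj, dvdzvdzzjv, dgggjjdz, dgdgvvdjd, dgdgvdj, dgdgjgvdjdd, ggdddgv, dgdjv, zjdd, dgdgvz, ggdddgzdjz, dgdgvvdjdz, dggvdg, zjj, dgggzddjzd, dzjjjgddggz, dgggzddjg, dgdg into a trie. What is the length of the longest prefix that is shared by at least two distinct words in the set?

The deepest shared node is where two words last agree before diverging.
"ggdddgzdjz" and "ggdddgzdjzj" agree on "ggdddgzdjz" (10 characters) before diverging; nothing deeper is shared.
Longest shared-prefix length: 10

10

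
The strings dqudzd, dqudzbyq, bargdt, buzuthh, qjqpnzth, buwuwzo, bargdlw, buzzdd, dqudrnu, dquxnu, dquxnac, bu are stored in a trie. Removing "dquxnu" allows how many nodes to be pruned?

1

Walk "dquxnu" from the leaf back toward the root, removing each node that no remaining word uses.
The suffix "u" (1 node) is used only by "dquxnu"; the node for "dquxn" still has the child "a", so pruning stops there.
Nodes removed: 1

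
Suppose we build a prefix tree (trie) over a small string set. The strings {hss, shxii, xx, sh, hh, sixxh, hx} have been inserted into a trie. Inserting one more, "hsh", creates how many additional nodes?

Walking "hsh" from the root, the first 2 characters ("hs") follow existing edges; "h" is the first miss.
Each of the 1 remaining characters creates one node.

1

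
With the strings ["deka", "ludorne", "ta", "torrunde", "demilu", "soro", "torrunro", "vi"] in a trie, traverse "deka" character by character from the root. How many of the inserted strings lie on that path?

Walk "deka" from the root; an end-of-word marker is hit whenever a stored word is a prefix of "deka".
Prefixes of the query that are stored words: "deka"
Count: 1

1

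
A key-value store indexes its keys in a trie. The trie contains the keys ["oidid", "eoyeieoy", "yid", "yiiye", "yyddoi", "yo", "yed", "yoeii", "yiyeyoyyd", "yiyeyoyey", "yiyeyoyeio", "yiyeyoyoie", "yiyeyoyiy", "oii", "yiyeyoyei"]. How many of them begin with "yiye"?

Traverse to the node for "yiye", then collect every word in that subtree.
Matches: "yiyeyoyei", "yiyeyoyeio", "yiyeyoyey", "yiyeyoyiy", "yiyeyoyoie", "yiyeyoyyd"
Count: 6

6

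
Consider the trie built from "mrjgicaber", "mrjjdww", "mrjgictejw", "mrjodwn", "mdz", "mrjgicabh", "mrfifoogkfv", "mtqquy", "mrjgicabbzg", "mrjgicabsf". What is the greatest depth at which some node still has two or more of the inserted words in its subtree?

8

Equivalently: take the maximum, over all pairs, of their longest common prefix length.
"mrjgicabbzg" and "mrjgicaber" agree on "mrjgicab" (8 characters) before diverging; nothing deeper is shared.
Longest shared-prefix length: 8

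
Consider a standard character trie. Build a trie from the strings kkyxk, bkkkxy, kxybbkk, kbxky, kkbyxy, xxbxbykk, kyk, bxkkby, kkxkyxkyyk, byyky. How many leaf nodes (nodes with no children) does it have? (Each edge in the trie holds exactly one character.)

Leaves are exactly the stored words that no other stored word extends.
Those words: "bkkkxy", "bxkkby", "byyky", "kbxky", "kkbyxy", "kkxkyxkyyk", "kkyxk", "kxybbkk", "kyk", "xxbxbykk"
Leaf count: 10

10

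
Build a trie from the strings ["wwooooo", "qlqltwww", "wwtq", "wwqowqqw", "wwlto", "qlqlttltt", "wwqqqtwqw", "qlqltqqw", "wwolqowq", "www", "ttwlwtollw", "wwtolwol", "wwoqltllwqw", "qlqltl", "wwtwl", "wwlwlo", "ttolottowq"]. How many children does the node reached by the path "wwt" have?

3

Walk "wwt" from the root, arriving at one node.
Distinct next characters after "wwt": o, q, w.
That node has 3 child edges.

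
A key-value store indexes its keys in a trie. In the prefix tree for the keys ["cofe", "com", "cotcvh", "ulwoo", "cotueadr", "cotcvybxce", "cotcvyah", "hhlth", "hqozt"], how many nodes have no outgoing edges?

9

Leaves are exactly the stored words that no other stored word extends.
Those words: "cofe", "com", "cotcvh", "cotcvyah", "cotcvybxce", "cotueadr", "hhlth", "hqozt", "ulwoo"
Leaf count: 9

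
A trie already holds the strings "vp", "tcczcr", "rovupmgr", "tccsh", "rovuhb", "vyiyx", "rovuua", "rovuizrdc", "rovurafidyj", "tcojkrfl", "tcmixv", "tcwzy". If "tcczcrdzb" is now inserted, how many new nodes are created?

3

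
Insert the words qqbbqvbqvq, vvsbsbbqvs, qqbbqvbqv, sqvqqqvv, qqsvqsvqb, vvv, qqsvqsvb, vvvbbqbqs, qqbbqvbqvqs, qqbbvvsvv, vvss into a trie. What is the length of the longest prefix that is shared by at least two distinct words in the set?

Look for the deepest trie node that still has at least two words in its subtree.
"qqbbqvbqvq" and "qqbbqvbqvqs" agree on "qqbbqvbqvq" (10 characters) before diverging; nothing deeper is shared.
Longest shared-prefix length: 10

10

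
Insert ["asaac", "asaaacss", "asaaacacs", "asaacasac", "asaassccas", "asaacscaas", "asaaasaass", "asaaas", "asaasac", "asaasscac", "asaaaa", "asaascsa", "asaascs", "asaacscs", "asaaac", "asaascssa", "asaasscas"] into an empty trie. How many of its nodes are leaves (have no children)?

Leaves are exactly the stored words that no other stored word extends.
Those words: "asaaaa", "asaaacacs", "asaaacss", "asaaasaass", "asaacasac", "asaacscaas", "asaacscs", "asaasac", "asaascsa", "asaascssa", "asaasscac", "asaasscas", "asaassccas"
Leaf count: 13

13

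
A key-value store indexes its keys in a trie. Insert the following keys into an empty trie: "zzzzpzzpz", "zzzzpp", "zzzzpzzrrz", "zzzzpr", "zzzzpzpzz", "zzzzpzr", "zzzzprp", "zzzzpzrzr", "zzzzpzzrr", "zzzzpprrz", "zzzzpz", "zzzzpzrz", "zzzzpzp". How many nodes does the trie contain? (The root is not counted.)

24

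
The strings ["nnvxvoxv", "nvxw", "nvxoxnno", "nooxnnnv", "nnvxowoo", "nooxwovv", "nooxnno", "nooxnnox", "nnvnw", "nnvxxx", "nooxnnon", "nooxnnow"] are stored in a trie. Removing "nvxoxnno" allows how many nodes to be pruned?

5

A node on "nvxoxnno"'s path can go only if nothing else ends at it or branches off below it.
The suffix "oxnno" (5 nodes) is used only by "nvxoxnno"; the node for "nvx" still has the child "w", so pruning stops there.
Nodes removed: 5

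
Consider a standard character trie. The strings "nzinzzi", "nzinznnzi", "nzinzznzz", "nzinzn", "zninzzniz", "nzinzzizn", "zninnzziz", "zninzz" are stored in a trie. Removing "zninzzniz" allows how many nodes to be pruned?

After clearing the end-marker at "zninzzniz", prune upward until reaching a node still needed by another word.
The suffix "niz" (3 nodes) is used only by "zninzzniz"; "zninzz" is itself a stored word, so pruning stops there.
Nodes removed: 3

3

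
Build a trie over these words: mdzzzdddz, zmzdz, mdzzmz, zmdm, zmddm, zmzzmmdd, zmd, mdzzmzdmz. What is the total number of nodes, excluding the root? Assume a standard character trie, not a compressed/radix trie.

28

Trace insertions, counting only characters that open a new branch:
  "mdzzzdddz" → 9 new (m, d, z, z, z, d, d, d, z)
  "zmzdz" → 5 new (z, m, z, d, z)
  "mdzzmz" → prefix "mdzz" already present; 2 new (m, z)
  "zmdm" → prefix "zm" already present; 2 new (d, m)
  "zmddm" → prefix "zmd" already present; 2 new (d, m)
  "zmzzmmdd" → prefix "zmz" already present; 5 new (z, m, m, d, d)
  "zmd" → prefix "zmd" already present; 0 new (none)
  "mdzzmzdmz" → prefix "mdzzmz" already present; 3 new (d, m, z)
Total nodes = 9 + 5 + 2 + 2 + 2 + 5 + 0 + 3 = 28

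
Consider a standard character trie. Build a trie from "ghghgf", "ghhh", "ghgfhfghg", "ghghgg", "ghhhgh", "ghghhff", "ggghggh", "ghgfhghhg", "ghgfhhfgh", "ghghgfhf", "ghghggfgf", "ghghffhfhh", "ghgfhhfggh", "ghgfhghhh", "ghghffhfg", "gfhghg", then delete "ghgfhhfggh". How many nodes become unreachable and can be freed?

2

After clearing the end-marker at "ghgfhhfggh", prune upward until reaching a node still needed by another word.
The suffix "gh" (2 nodes) is used only by "ghgfhhfggh"; the node for "ghgfhhfg" still has the child "h", so pruning stops there.
Nodes removed: 2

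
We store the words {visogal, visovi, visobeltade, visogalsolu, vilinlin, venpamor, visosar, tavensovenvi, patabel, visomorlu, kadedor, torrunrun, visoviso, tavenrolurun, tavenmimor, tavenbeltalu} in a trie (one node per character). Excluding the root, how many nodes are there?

96

For each word, the new-node count is its length minus the longest prefix already in the trie:
  "visogal" → 7 new (v, i, s, o, g, a, l)
  "visovi" → prefix "viso" already present; 2 new (v, i)
  "visobeltade" → prefix "viso" already present; 7 new (b, e, l, t, a, d, e)
  "visogalsolu" → prefix "visogal" already present; 4 new (s, o, l, u)
  "vilinlin" → prefix "vi" already present; 6 new (l, i, n, l, i, n)
  "venpamor" → prefix "v" already present; 7 new (e, n, p, a, m, o, r)
  "visosar" → prefix "viso" already present; 3 new (s, a, r)
  "tavensovenvi" → 12 new (t, a, v, e, n, s, o, v, e, n, v, i)
  "patabel" → 7 new (p, a, t, a, b, e, l)
  "visomorlu" → prefix "viso" already present; 5 new (m, o, r, l, u)
  "kadedor" → 7 new (k, a, d, e, d, o, r)
  "torrunrun" → prefix "t" already present; 8 new (o, r, r, u, n, r, u, n)
  "visoviso" → prefix "visovi" already present; 2 new (s, o)
  "tavenrolurun" → prefix "taven" already present; 7 new (r, o, l, u, r, u, n)
  "tavenmimor" → prefix "taven" already present; 5 new (m, i, m, o, r)
  "tavenbeltalu" → prefix "taven" already present; 7 new (b, e, l, t, a, l, u)
Total nodes = 7 + 2 + 7 + 4 + 6 + 7 + 3 + 12 + 7 + 5 + 7 + 8 + 2 + 7 + 5 + 7 = 96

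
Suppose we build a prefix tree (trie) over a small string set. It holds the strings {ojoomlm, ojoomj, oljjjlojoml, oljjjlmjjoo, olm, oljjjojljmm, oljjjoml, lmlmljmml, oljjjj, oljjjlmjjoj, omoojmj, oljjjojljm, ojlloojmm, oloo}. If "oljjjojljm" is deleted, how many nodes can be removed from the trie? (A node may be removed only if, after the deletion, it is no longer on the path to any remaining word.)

Walk "oljjjojljm" from the leaf back toward the root, removing each node that no remaining word uses.
Every node on "oljjjojljm" is still needed (e.g. by "oljjjojljmm"), so nothing is freed.
Nodes removed: 0

0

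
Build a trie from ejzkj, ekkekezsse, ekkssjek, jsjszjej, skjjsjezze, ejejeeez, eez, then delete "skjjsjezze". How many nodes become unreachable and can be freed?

After clearing the end-marker at "skjjsjezze", prune upward until reaching a node still needed by another word.
No other word shares any prefix with "skjjsjezze", so all 10 of its nodes go.
Nodes removed: 10

10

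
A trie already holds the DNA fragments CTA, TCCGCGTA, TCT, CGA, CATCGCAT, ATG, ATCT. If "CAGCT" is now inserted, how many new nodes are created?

3

"CA" is already a path in the trie; the remaining "GCT" must be added.
Each of the 3 remaining characters creates one node.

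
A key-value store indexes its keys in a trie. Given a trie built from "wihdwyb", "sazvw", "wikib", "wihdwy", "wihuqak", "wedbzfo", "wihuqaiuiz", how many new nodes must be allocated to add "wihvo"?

2

Walking "wihvo" from the root, the first 3 characters ("wih") follow existing edges; "v" is the first miss.
So 5 − 3 = 2 new nodes.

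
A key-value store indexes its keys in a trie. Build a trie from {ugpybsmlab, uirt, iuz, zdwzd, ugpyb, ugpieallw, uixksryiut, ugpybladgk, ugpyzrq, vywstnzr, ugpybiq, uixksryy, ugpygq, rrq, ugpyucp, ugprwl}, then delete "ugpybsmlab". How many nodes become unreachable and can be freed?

After clearing the end-marker at "ugpybsmlab", prune upward until reaching a node still needed by another word.
The suffix "smlab" (5 nodes) is used only by "ugpybsmlab"; the node for "ugpyb" still has the child "l", so pruning stops there.
Nodes removed: 5

5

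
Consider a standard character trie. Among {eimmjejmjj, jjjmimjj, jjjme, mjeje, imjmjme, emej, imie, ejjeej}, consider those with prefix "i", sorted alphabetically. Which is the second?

imjmjme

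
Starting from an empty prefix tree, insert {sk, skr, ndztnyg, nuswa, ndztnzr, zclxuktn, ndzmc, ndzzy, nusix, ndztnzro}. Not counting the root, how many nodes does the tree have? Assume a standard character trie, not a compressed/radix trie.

31

Trie structure (* marks end of a word):
(root)
├─ n
│  ├─ d
│  │  └─ z
│  │     ├─ m
│  │     │  └─ c *
│  │     ├─ t
│  │     │  └─ n
│  │     │     ├─ y
│  │     │     │  └─ g *
│  │     │     └─ z
│  │     │        └─ r *
│  │     │           └─ o *
│  │     └─ z
│  │        └─ y *
│  └─ u
│     └─ s
│        ├─ i
│        │  └─ x *
│        └─ w
│           └─ a *
├─ s
│  └─ k *
│     └─ r *
└─ z
   └─ c
      └─ l
         └─ x
            └─ u
               └─ k
                  └─ t
                     └─ n *
Counting every labelled node above: 31.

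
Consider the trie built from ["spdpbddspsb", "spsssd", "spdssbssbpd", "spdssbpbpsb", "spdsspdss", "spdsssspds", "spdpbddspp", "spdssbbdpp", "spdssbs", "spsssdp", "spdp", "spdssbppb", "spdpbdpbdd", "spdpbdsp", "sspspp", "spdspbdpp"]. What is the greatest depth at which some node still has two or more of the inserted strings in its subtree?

9

Look for the deepest trie node that still has at least two words in its subtree.
"spdpbddspp" and "spdpbddspsb" agree on "spdpbddsp" (9 characters) before diverging; nothing deeper is shared.
Longest shared-prefix length: 9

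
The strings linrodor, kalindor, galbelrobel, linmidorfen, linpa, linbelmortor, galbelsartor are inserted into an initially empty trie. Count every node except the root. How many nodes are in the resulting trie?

Insert word by word; a character creates a node only if that edge doesn't already exist:
  "linrodor" → 8 new (l, i, n, r, o, d, o, r)
  "kalindor" → 8 new (k, a, l, i, n, d, o, r)
  "galbelrobel" → 11 new (g, a, l, b, e, l, r, o, b, e, l)
  "linmidorfen" → prefix "lin" already present; 8 new (m, i, d, o, r, f, e, n)
  "linpa" → prefix "lin" already present; 2 new (p, a)
  "linbelmortor" → prefix "lin" already present; 9 new (b, e, l, m, o, r, t, o, r)
  "galbelsartor" → prefix "galbel" already present; 6 new (s, a, r, t, o, r)
Total nodes = 8 + 8 + 11 + 8 + 2 + 9 + 6 = 52

52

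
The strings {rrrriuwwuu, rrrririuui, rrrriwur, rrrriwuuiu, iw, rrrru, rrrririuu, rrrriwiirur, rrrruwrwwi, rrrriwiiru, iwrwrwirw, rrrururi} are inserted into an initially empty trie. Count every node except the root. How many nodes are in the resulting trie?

46

Trace insertions, counting only characters that open a new branch:
  "rrrriuwwuu" → 10 new (r, r, r, r, i, u, w, w, u, u)
  "rrrririuui" → prefix "rrrri" already present; 5 new (r, i, u, u, i)
  "rrrriwur" → prefix "rrrri" already present; 3 new (w, u, r)
  "rrrriwuuiu" → prefix "rrrriwu" already present; 3 new (u, i, u)
  "iw" → 2 new (i, w)
  "rrrru" → prefix "rrrr" already present; 1 new (u)
  "rrrririuu" → prefix "rrrririuu" already present; 0 new (none)
  "rrrriwiirur" → prefix "rrrriw" already present; 5 new (i, i, r, u, r)
  "rrrruwrwwi" → prefix "rrrru" already present; 5 new (w, r, w, w, i)
  "rrrriwiiru" → prefix "rrrriwiiru" already present; 0 new (none)
  "iwrwrwirw" → prefix "iw" already present; 7 new (r, w, r, w, i, r, w)
  "rrrururi" → prefix "rrr" already present; 5 new (u, r, u, r, i)
Total nodes = 10 + 5 + 3 + 3 + 2 + 1 + 0 + 5 + 5 + 0 + 7 + 5 = 46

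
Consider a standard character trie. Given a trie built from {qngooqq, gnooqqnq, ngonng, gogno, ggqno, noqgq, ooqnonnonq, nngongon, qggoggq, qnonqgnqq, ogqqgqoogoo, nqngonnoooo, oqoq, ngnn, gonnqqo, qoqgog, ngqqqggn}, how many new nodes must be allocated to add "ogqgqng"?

4

Walking "ogqgqng" from the root, the first 3 characters ("ogq") follow existing edges; "g" is the first miss.
New nodes needed: |"ogqgqng"| − 3 = 7 − 3 = 4.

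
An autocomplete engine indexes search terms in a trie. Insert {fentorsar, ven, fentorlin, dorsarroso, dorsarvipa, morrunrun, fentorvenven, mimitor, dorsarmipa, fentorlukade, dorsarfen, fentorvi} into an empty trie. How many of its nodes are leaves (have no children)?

A leaf is a node with no children — equivalently, the end of a word that is not a proper prefix of any other stored word.
Those words: "dorsarfen", "dorsarmipa", "dorsarroso", "dorsarvipa", "fentorlin", "fentorlukade", "fentorsar", "fentorvenven", "fentorvi", "mimitor", "morrunrun", "ven"
Leaf count: 12

12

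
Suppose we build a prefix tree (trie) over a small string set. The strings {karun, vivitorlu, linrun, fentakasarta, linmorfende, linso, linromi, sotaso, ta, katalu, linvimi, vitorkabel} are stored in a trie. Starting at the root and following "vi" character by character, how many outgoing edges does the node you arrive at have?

2

Follow the path "vi" to its node, then look at its outgoing edges.
Characters that immediately follow "vi" among the stored strings: {t, v}.
That node has 2 child edges.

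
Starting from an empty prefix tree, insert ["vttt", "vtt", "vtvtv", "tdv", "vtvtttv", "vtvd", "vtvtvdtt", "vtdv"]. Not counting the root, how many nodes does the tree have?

19

Trace insertions, counting only characters that open a new branch:
  "vttt" → 4 new (v, t, t, t)
  "vtt" → prefix "vtt" already present; 0 new (none)
  "vtvtv" → prefix "vt" already present; 3 new (v, t, v)
  "tdv" → 3 new (t, d, v)
  "vtvtttv" → prefix "vtvt" already present; 3 new (t, t, v)
  "vtvd" → prefix "vtv" already present; 1 new (d)
  "vtvtvdtt" → prefix "vtvtv" already present; 3 new (d, t, t)
  "vtdv" → prefix "vt" already present; 2 new (d, v)
Total nodes = 4 + 0 + 3 + 3 + 3 + 1 + 3 + 2 = 19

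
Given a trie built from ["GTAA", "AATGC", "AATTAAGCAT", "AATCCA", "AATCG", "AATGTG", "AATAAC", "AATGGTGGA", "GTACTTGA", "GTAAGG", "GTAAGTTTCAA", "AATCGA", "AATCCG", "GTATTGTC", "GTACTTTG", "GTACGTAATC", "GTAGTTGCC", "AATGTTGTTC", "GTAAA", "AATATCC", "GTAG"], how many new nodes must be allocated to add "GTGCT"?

"GT" is already a path in the trie; the remaining "GCT" must be added.
Each of the 3 remaining characters creates one node.

3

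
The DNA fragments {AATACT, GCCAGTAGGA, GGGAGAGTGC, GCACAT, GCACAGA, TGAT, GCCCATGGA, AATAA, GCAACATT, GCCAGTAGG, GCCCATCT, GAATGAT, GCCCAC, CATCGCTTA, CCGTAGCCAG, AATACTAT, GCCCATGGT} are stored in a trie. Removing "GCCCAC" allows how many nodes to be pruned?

1

Walk "GCCCAC" from the leaf back toward the root, removing each node that no remaining word uses.
The suffix "C" (1 node) is used only by "GCCCAC"; the node for "GCCCA" still has the child "T", so pruning stops there.
Nodes removed: 1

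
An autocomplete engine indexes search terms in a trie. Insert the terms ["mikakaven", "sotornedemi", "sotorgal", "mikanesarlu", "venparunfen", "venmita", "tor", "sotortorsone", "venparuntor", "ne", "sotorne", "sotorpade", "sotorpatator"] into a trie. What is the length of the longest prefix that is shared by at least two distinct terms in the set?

8

The deepest shared node is where two words last agree before diverging.
e.g. "venparunfen" and "venparuntor" share the prefix "venparun" of length 8; no pair shares a longer one.
Longest shared-prefix length: 8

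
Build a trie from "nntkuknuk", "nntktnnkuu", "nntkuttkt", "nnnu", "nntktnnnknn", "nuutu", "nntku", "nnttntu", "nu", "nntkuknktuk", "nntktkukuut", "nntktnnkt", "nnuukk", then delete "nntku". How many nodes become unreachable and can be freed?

0

Walk "nntku" from the leaf back toward the root, removing each node that no remaining word uses.
Every node on "nntku" is still needed (e.g. by "nntkuknuk"), so nothing is freed.
Nodes removed: 0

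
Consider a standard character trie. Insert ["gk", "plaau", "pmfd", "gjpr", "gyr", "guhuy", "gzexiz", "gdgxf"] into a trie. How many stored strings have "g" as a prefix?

Walk to "g"; the words in its subtree are exactly those with that prefix.
Words under "g": gdgxf, gjpr, gk, guhuy, gyr, gzexiz
Count: 6

6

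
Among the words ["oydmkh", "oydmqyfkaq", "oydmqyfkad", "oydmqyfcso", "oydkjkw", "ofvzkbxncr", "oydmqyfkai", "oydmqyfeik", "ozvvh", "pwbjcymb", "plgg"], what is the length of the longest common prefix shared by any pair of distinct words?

9

Equivalently: take the maximum, over all pairs, of their longest common prefix length.
"oydmqyfkad" and "oydmqyfkai" agree on "oydmqyfka" (9 characters) before diverging; nothing deeper is shared.
Longest shared-prefix length: 9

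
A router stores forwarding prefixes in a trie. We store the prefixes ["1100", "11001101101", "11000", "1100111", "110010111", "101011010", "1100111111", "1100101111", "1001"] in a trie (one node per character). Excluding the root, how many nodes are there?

Trace insertions, counting only characters that open a new branch:
  "1100" → 4 new (1, 1, 0, 0)
  "11001101101" → prefix "1100" already present; 7 new (1, 1, 0, 1, 1, 0, 1)
  "11000" → prefix "1100" already present; 1 new (0)
  "1100111" → prefix "110011" already present; 1 new (1)
  "110010111" → prefix "11001" already present; 4 new (0, 1, 1, 1)
  "101011010" → prefix "1" already present; 8 new (0, 1, 0, 1, 1, 0, 1, 0)
  "1100111111" → prefix "1100111" already present; 3 new (1, 1, 1)
  "1100101111" → prefix "110010111" already present; 1 new (1)
  "1001" → prefix "10" already present; 2 new (0, 1)
Total nodes = 4 + 7 + 1 + 1 + 4 + 8 + 3 + 1 + 2 = 31

31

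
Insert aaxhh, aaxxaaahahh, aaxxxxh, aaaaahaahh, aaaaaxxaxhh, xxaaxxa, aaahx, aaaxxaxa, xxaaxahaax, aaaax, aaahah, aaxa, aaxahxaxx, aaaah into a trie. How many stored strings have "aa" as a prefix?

Filter for entries beginning with "aa":
Matches: "aaaaahaahh", "aaaaaxxaxhh", "aaaah", "aaaax", "aaahah", "aaahx", "aaaxxaxa", "aaxa", "aaxahxaxx", "aaxhh", "aaxxaaahahh", "aaxxxxh"
Count: 12

12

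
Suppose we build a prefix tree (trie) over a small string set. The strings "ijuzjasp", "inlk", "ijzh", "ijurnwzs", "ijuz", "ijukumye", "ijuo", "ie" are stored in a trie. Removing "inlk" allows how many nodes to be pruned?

A node on "inlk"'s path can go only if nothing else ends at it or branches off below it.
The suffix "nlk" (3 nodes) is used only by "inlk"; the node for "i" still has the child "j", so pruning stops there.
Nodes removed: 3

3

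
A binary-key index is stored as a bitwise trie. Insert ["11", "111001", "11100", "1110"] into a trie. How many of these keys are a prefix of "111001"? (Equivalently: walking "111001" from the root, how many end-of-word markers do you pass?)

4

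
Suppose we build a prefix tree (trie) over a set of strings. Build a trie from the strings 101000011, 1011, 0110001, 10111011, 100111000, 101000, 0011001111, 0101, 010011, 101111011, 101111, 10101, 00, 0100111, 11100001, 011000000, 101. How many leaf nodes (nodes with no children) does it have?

11

Leaves are exactly the stored words that no other stored word extends.
Those words: "0011001111", "0100111", "0101", "011000000", "0110001", "100111000", "101000011", "10101", "10111011", "101111011", "11100001"
Leaf count: 11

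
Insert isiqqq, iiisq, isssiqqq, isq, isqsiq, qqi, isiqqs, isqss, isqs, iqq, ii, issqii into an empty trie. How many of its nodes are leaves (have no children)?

A leaf is a node with no children — equivalently, the end of a word that is not a proper prefix of any other stored word.
Those words: "iiisq", "iqq", "isiqqq", "isiqqs", "isqsiq", "isqss", "issqii", "isssiqqq", "qqi"
Leaf count: 9

9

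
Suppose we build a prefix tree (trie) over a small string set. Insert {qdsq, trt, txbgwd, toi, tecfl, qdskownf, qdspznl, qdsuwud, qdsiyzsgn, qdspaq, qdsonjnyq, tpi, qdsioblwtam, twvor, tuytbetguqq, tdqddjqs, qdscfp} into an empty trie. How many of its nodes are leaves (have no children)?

A leaf is a node with no children — equivalently, the end of a word that is not a proper prefix of any other stored word.
Those words: "qdscfp", "qdsioblwtam", "qdsiyzsgn", "qdskownf", "qdsonjnyq", "qdspaq", "qdspznl", "qdsq", "qdsuwud", "tdqddjqs", "tecfl", "toi", "tpi", "trt", "tuytbetguqq", "twvor", "txbgwd"
Leaf count: 17

17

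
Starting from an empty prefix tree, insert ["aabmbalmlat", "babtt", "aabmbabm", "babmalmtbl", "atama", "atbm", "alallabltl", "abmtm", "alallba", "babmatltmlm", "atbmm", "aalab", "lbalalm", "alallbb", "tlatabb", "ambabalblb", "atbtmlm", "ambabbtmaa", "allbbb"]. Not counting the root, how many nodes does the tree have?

93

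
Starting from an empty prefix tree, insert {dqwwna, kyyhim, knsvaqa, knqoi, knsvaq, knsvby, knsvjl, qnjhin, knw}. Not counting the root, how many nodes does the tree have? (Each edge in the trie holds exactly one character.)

Insert word by word; a character creates a node only if that edge doesn't already exist:
  "dqwwna" → 6 new (d, q, w, w, n, a)
  "kyyhim" → 6 new (k, y, y, h, i, m)
  "knsvaqa" → prefix "k" already present; 6 new (n, s, v, a, q, a)
  "knqoi" → prefix "kn" already present; 3 new (q, o, i)
  "knsvaq" → prefix "knsvaq" already present; 0 new (none)
  "knsvby" → prefix "knsv" already present; 2 new (b, y)
  "knsvjl" → prefix "knsv" already present; 2 new (j, l)
  "qnjhin" → 6 new (q, n, j, h, i, n)
  "knw" → prefix "kn" already present; 1 new (w)
Total nodes = 6 + 6 + 6 + 3 + 0 + 2 + 2 + 6 + 1 = 32

32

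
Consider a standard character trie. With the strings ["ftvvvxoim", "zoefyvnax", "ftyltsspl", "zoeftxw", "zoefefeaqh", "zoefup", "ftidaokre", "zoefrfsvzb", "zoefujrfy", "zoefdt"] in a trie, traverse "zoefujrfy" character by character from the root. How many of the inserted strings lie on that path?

1

Check each prefix of "zoefujrfy" against the stored set — each match is an end-marker on the path.
Prefixes of the query that are stored words: "zoefujrfy"
Count: 1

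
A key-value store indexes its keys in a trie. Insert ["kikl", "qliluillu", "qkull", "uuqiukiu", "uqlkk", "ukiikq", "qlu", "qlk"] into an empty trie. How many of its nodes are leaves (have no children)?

8

A leaf is a node with no children — equivalently, the end of a word that is not a proper prefix of any other stored word.
Those words: "kikl", "qkull", "qliluillu", "qlk", "qlu", "ukiikq", "uqlkk", "uuqiukiu"
Leaf count: 8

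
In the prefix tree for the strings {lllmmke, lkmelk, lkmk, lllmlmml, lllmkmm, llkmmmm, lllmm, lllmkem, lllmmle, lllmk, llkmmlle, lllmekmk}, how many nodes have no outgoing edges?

10

Leaves are exactly the stored words that no other stored word extends.
Those words: "lkmelk", "lkmk", "llkmmlle", "llkmmmm", "lllmekmk", "lllmkem", "lllmkmm", "lllmlmml", "lllmmke", "lllmmle"
Leaf count: 10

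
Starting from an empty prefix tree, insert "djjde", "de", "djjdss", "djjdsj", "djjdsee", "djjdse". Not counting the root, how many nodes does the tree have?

Trie structure (* marks end of a word):
(root)
└─ d
   ├─ e *
   └─ j
      └─ j
         └─ d
            ├─ e *
            └─ s
               ├─ e *
               │  └─ e *
               ├─ j *
               └─ s *
Counting every labelled node above: 11.

11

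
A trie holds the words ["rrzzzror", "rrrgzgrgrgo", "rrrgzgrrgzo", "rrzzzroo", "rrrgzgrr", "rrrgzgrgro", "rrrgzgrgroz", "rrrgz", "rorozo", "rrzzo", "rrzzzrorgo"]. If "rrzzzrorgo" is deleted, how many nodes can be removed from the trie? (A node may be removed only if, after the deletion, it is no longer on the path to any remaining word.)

2

After clearing the end-marker at "rrzzzrorgo", prune upward until reaching a node still needed by another word.
The suffix "go" (2 nodes) is used only by "rrzzzrorgo"; "rrzzzror" is itself a stored word, so pruning stops there.
Nodes removed: 2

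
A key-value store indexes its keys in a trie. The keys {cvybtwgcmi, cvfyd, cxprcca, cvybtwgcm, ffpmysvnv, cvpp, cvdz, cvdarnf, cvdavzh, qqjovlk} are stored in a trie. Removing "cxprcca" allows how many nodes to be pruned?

6

A node on "cxprcca"'s path can go only if nothing else ends at it or branches off below it.
The suffix "xprcca" (6 nodes) is used only by "cxprcca"; the node for "c" still has the child "v", so pruning stops there.
Nodes removed: 6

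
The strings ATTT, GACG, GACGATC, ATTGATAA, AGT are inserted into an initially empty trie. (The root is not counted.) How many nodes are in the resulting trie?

18

Trace insertions, counting only characters that open a new branch:
  "ATTT" → 4 new (A, T, T, T)
  "GACG" → 4 new (G, A, C, G)
  "GACGATC" → prefix "GACG" already present; 3 new (A, T, C)
  "ATTGATAA" → prefix "ATT" already present; 5 new (G, A, T, A, A)
  "AGT" → prefix "A" already present; 2 new (G, T)
Total nodes = 4 + 4 + 3 + 5 + 2 = 18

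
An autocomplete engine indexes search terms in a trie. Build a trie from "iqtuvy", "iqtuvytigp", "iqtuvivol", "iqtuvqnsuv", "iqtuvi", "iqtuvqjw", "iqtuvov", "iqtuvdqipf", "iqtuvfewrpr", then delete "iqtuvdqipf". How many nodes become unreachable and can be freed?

A node on "iqtuvdqipf"'s path can go only if nothing else ends at it or branches off below it.
The suffix "dqipf" (5 nodes) is used only by "iqtuvdqipf"; the node for "iqtuv" still has the child "y", so pruning stops there.
Nodes removed: 5

5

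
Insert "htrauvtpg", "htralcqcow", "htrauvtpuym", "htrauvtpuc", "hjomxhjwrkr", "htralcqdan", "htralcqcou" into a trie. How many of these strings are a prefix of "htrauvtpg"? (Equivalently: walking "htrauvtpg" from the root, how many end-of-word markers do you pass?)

Check each prefix of "htrauvtpg" against the stored set — each match is an end-marker on the path.
Prefixes of the query that are stored words: "htrauvtpg"
Count: 1

1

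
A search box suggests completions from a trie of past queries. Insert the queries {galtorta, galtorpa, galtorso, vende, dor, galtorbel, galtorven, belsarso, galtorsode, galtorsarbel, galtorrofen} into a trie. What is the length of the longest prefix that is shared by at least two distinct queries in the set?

8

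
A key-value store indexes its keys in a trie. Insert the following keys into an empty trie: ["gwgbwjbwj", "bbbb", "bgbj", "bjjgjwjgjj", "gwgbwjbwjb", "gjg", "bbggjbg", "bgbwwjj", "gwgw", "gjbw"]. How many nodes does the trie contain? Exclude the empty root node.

Count nodes per top-level branch (shared prefixes stored once):
  'b'-branch (bbbb, bbggjbg, bgbj, bgbwwjj, bjjgjwjgjj): 25 nodes
  'g'-branch (gjbw, gjg, gwgbwjbwj, gwgbwjbwjb, gwgw): 15 nodes
Sum: 40

40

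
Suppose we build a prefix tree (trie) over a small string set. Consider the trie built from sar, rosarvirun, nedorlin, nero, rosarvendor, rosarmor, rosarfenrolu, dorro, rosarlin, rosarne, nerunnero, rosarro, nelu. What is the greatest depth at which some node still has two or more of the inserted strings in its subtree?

The deepest shared node is where two words last agree before diverging.
e.g. "rosarvendor" and "rosarvirun" share the prefix "rosarv" of length 6; no pair shares a longer one.
Longest shared-prefix length: 6

6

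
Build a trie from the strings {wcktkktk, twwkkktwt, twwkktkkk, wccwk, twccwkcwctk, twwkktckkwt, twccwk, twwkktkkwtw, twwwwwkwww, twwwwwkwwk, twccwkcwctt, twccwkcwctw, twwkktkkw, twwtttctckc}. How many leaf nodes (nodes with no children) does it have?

12

Leaves are exactly the stored words that no other stored word extends.
Those words: "twccwkcwctk", "twccwkcwctt", "twccwkcwctw", "twwkkktwt", "twwkktckkwt", "twwkktkkk", "twwkktkkwtw", "twwtttctckc", "twwwwwkwwk", "twwwwwkwww", "wccwk", "wcktkktk"
Leaf count: 12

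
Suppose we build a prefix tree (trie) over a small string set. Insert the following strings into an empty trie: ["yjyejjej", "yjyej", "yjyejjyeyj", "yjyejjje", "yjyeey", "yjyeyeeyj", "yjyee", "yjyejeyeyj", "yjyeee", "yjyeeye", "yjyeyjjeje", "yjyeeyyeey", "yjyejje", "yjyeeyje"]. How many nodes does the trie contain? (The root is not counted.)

Insert word by word; a character creates a node only if that edge doesn't already exist:
  "yjyejjej" → 8 new (y, j, y, e, j, j, e, j)
  "yjyej" → prefix "yjyej" already present; 0 new (none)
  "yjyejjyeyj" → prefix "yjyejj" already present; 4 new (y, e, y, j)
  "yjyejjje" → prefix "yjyejj" already present; 2 new (j, e)
  "yjyeey" → prefix "yjye" already present; 2 new (e, y)
  "yjyeyeeyj" → prefix "yjye" already present; 5 new (y, e, e, y, j)
  "yjyee" → prefix "yjyee" already present; 0 new (none)
  "yjyejeyeyj" → prefix "yjyej" already present; 5 new (e, y, e, y, j)
  "yjyeee" → prefix "yjyee" already present; 1 new (e)
  "yjyeeye" → prefix "yjyeey" already present; 1 new (e)
  "yjyeyjjeje" → prefix "yjyey" already present; 5 new (j, j, e, j, e)
  "yjyeeyyeey" → prefix "yjyeey" already present; 4 new (y, e, e, y)
  "yjyejje" → prefix "yjyejje" already present; 0 new (none)
  "yjyeeyje" → prefix "yjyeey" already present; 2 new (j, e)
Total nodes = 8 + 0 + 4 + 2 + 2 + 5 + 0 + 5 + 1 + 1 + 5 + 4 + 0 + 2 = 39

39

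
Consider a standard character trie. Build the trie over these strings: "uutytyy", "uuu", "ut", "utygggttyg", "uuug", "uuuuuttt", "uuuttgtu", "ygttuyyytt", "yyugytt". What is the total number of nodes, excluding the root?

44

Count nodes per top-level branch (shared prefixes stored once):
  'u'-branch (ut, utygggttyg, uutytyy, uuu, uuug, uuuttgtu, uuuuuttt): 28 nodes
  'y'-branch (ygttuyyytt, yyugytt): 16 nodes
Sum: 44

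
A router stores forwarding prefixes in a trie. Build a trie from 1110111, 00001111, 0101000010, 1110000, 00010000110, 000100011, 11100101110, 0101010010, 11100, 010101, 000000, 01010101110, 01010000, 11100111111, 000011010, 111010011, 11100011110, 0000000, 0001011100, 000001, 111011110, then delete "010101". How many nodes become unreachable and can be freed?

A node on "010101"'s path can go only if nothing else ends at it or branches off below it.
Every node on "010101" is still needed (e.g. by "0101010010"), so nothing is freed.
Nodes removed: 0

0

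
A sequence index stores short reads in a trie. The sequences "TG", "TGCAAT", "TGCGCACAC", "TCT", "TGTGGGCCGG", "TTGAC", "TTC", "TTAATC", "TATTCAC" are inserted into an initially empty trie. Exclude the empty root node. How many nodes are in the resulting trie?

37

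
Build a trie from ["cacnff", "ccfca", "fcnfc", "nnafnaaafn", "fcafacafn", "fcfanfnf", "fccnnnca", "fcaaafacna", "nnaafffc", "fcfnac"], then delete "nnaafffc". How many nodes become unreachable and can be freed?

5

After clearing the end-marker at "nnaafffc", prune upward until reaching a node still needed by another word.
The suffix "afffc" (5 nodes) is used only by "nnaafffc"; the node for "nna" still has the child "f", so pruning stops there.
Nodes removed: 5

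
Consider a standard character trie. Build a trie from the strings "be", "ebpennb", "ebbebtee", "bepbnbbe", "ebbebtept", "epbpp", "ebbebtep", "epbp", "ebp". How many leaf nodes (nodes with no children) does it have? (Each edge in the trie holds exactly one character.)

5

Leaves are exactly the stored words that no other stored word extends.
Those words: "bepbnbbe", "ebbebtee", "ebbebtept", "ebpennb", "epbpp"
Leaf count: 5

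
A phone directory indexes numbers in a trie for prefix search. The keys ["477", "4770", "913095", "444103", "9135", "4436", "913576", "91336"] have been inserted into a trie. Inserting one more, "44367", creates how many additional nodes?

The longest prefix of "44367" already in the trie is "4436" (length 4).
New nodes needed: |"44367"| − 4 = 5 − 4 = 1.

1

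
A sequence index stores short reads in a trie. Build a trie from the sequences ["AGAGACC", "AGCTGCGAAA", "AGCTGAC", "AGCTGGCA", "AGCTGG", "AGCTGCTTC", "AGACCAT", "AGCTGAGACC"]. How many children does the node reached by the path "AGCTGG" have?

1

Follow the path "AGCTGG" to its node, then look at its outgoing edges.
Characters that immediately follow "AGCTGG" among the stored strings: {C}.
That node has 1 child edge.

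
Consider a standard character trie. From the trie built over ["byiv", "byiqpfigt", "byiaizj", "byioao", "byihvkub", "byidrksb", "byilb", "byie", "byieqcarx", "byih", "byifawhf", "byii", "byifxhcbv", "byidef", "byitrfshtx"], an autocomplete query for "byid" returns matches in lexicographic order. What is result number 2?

Words with prefix "byid", in lexicographic order: "byidef", "byidrksb"
The 2nd is byidrksb.

byidrksb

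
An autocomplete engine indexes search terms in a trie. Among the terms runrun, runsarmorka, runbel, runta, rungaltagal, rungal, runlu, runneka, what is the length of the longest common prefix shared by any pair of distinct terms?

Equivalently: take the maximum, over all pairs, of their longest common prefix length.
e.g. "rungal" and "rungaltagal" share the prefix "rungal" of length 6; no pair shares a longer one.
Longest shared-prefix length: 6

6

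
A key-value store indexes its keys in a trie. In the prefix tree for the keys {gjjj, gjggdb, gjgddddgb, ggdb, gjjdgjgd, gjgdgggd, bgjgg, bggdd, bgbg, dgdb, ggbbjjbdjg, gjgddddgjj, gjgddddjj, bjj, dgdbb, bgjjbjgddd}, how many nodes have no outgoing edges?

A leaf is a node with no children — equivalently, the end of a word that is not a proper prefix of any other stored word.
Those words: "bgbg", "bggdd", "bgjgg", "bgjjbjgddd", "bjj", "dgdbb", "ggbbjjbdjg", "ggdb", "gjgddddgb", "gjgddddgjj", "gjgddddjj", "gjgdgggd", "gjggdb", "gjjdgjgd", "gjjj"
Leaf count: 15

15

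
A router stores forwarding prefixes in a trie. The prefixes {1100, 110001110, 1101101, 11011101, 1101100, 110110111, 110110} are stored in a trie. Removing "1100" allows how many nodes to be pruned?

0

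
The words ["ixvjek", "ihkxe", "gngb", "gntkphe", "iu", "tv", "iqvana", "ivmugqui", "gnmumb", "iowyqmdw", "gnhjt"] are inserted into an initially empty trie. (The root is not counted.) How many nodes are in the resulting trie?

48

For each word, the new-node count is its length minus the longest prefix already in the trie:
  "ixvjek" → 6 new (i, x, v, j, e, k)
  "ihkxe" → prefix "i" already present; 4 new (h, k, x, e)
  "gngb" → 4 new (g, n, g, b)
  "gntkphe" → prefix "gn" already present; 5 new (t, k, p, h, e)
  "iu" → prefix "i" already present; 1 new (u)
  "tv" → 2 new (t, v)
  "iqvana" → prefix "i" already present; 5 new (q, v, a, n, a)
  "ivmugqui" → prefix "i" already present; 7 new (v, m, u, g, q, u, i)
  "gnmumb" → prefix "gn" already present; 4 new (m, u, m, b)
  "iowyqmdw" → prefix "i" already present; 7 new (o, w, y, q, m, d, w)
  "gnhjt" → prefix "gn" already present; 3 new (h, j, t)
Total nodes = 6 + 4 + 4 + 5 + 1 + 2 + 5 + 7 + 4 + 7 + 3 = 48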